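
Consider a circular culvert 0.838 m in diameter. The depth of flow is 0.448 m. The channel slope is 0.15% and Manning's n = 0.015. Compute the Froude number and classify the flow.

For a circular section of diameter D = 0.838 m at depth y = 0.448 m, the central angle is θ = 2 arccos(1 − 2y/D) = 3.28 rad. Then A = (D²/8)(θ − sin θ) = 0.3001 m² and P = Dθ/2 = 1.374 m.
Hydraulic radius R = A/P = 0.3001/1.374 = 0.2183 m.
V = (1/n) R^(2/3) √S = (1/0.015) × 0.2183^(2/3) × √0.0015 = 0.9362 m/s. Hydraulic depth D_h = A/T = 0.3001/0.836 = 0.3589 m.
Froude number Fr = V/√(g·D_h) = 0.9362/√(9.81×0.3589) = 0.499, which is less than 1, so the flow is subcritical.

subcritical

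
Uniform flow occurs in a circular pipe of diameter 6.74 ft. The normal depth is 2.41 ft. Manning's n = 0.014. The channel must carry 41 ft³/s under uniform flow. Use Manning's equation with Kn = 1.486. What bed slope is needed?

S = 0.00078

For a circular section of diameter D = 6.74 ft at depth y = 2.41 ft, the central angle is θ = 2 arccos(1 − 2y/D) = 2.564 rad. Then A = (D²/8)(θ − sin θ) = 11.46 ft² and P = Dθ/2 = 8.64 ft.
Hydraulic radius R = A/P = 11.46/8.64 = 1.326 ft.
From Manning's equation, S = [nQ / (1.486 A R^(2/3))]² = [0.014 × 41 / (1.486 × 11.46 × 1.326^(2/3))]² = 0.00078.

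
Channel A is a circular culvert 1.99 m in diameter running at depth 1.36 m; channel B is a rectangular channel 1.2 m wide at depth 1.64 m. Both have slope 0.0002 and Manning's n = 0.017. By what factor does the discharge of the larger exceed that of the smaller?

Channel A: For a circular section of diameter D = 1.99 m at depth y = 1.36 m, the central angle is θ = 2 arccos(1 − 2y/D) = 3.893 rad. Then A = (D²/8)(θ − sin θ) = 2.265 m² and P = Dθ/2 = 3.873 m. Hydraulic radius R = A/P = 2.265/3.873 = 0.5847 m. Q_A = (1/0.017)·2.265·0.5847^(2/3)·√0.0002 = 1.317 m³/s.
Channel B: Flow area A = b·y = 1.2 × 1.64 = 1.968 m². Wetted perimeter P = b + 2y = 1.2 + 2×1.64 = 4.48 m. Hydraulic radius R = A/P = 1.968/4.48 = 0.4393 m. Q_B = (1/0.017)·1.968·0.4393^(2/3)·√0.0002 = 0.9461 m³/s.
The larger discharge is 1.317 m³/s and the smaller is 0.9461 m³/s; the ratio is 1.39.

1.39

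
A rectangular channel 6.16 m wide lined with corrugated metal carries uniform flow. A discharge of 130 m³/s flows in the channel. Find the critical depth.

For a rectangular channel, critical depth y_c = (q²/g)^(1/3) where q = Q/b = 130/6.16 = 21.1 m²/s.
So y_c = (21.1²/9.81)^(1/3) = 3.57 m.

y_c = 3.57 m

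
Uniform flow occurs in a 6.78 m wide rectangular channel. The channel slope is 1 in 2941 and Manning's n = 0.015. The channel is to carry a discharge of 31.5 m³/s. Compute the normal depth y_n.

y_n = 2.83 m

Manning's equation rearranged: A R^(2/3) = nQ / (1·√S) = 0.015 × 31.5 / (√0.00034) = 25.62.
Try y = 2.07 m: A R^(2/3) = 16.59 — short.
Try y = 3.12 m: A R^(2/3) = 29.23 — over.
Try y = 2.83 m: A R^(2/3) = 25.61 — matches.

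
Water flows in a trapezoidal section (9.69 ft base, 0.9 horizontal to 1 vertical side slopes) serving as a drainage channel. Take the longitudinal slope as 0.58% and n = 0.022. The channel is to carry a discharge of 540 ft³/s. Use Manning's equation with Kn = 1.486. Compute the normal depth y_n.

Manning's equation rearranged: A R^(2/3) = nQ / (1.486·√S) = 0.022 × 540 / (1.486 × √0.0058) = 105.
Trying y = 3.25 ft: A R^(2/3) = 69.85 — low.
Trying y = 4.47 ft: A R^(2/3) = 122.4 — high.
Trying y = 4.1 ft: A R^(2/3) = 105 — close enough.

y_n = 4.1 ft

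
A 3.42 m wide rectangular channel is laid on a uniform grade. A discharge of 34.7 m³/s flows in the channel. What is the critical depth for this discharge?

y_c = 2.19 m

For a rectangular channel, critical depth y_c = (q²/g)^(1/3) where q = Q/b = 34.7/3.42 = 10.15 m²/s.
So y_c = (10.15²/9.81)^(1/3) = 2.19 m.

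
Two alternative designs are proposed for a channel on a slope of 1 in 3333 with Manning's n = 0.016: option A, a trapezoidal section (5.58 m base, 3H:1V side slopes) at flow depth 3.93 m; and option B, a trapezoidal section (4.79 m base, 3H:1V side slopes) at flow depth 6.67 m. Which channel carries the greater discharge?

channel B

Channel A: With bottom width b = 5.58 m and side slope z = 3: A = (b + zy)y = (5.58 + 3×3.93)×3.93 = 68.26 m²; P = b + 2y√(1+z²) = 5.58 + 2×3.93×3.162 = 30.44 m. Hydraulic radius R = A/P = 68.26/30.44 = 2.243 m. Q_A = (1/0.016)·68.26·2.243^(2/3)·√0.0003 = 126.6 m³/s.
Channel B: With bottom width b = 4.79 m and side slope z = 3: A = (b + zy)y = (4.79 + 3×6.67)×6.67 = 165.4 m²; P = b + 2y√(1+z²) = 4.79 + 2×6.67×3.162 = 46.97 m. Hydraulic radius R = A/P = 165.4/46.97 = 3.521 m. Q_B = (1/0.016)·165.4·3.521^(2/3)·√0.0003 = 414.5 m³/s.
Q_A = 126.6 m³/s vs Q_B = 414.5 m³/s, so channel B carries more.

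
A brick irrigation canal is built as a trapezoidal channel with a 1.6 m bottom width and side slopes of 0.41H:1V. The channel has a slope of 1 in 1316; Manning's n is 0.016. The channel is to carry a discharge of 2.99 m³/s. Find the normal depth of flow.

Manning's equation rearranged: A R^(2/3) = nQ / (1·√S) = 0.016 × 2.99 / (√0.0007599) = 1.735.
Trying y = 0.878 m: A R^(2/3) = 1.072 — too small.
Trying y = 1.46 m: A R^(2/3) = 2.47 — too large.
Trying y = 1.18 m: A R^(2/3) = 1.734 — matches.

y_n = 1.18 m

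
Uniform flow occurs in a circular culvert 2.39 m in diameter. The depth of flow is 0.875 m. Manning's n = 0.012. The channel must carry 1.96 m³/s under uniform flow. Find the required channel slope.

S = 0.000667

For a circular section of diameter D = 2.39 m at depth y = 0.875 m, the central angle is θ = 2 arccos(1 − 2y/D) = 2.599 rad. Then A = (D²/8)(θ − sin θ) = 1.488 m² and P = Dθ/2 = 3.106 m.
Hydraulic radius R = A/P = 1.488/3.106 = 0.4789 m.
From Manning's equation, S = [nQ / (1 A R^(2/3))]² = [0.012 × 1.96 / (1 × 1.488 × 0.4789^(2/3))]² = 0.000667.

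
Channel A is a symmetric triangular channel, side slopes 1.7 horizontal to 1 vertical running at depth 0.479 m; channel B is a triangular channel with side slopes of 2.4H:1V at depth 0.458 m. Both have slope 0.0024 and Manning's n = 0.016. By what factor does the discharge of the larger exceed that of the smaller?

Channel A: For a triangular section with side slope z = 1.7: A = zy² = 1.7×0.479² = 0.39 m²; P = 2y√(1+z²) = 2×0.479×1.972 = 1.889 m. Hydraulic radius R = A/P = 0.39/1.889 = 0.2064 m. Q_A = (1/0.016)·0.39·0.2064^(2/3)·√0.0024 = 0.4171 m³/s.
Channel B: For a triangular section with side slope z = 2.4: A = zy² = 2.4×0.458² = 0.5034 m²; P = 2y√(1+z²) = 2×0.458×2.6 = 2.382 m. Hydraulic radius R = A/P = 0.5034/2.382 = 0.2114 m. Q_B = (1/0.016)·0.5034·0.2114^(2/3)·√0.0024 = 0.547 m³/s.
The larger discharge is 0.547 m³/s and the smaller is 0.4171 m³/s; the ratio is 1.31.

1.31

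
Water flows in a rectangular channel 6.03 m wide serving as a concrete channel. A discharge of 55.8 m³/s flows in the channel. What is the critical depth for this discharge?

For a rectangular channel, critical depth y_c = (q²/g)^(1/3) where q = Q/b = 55.8/6.03 = 9.254 m²/s.
So y_c = (9.254²/9.81)^(1/3) = 2.06 m.

y_c = 2.06 m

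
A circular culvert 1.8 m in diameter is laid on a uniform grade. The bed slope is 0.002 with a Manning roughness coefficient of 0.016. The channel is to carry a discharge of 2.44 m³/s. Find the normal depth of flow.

Manning's equation rearranged: A R^(2/3) = nQ / (1·√S) = 0.016 × 2.44 / (√0.002) = 0.873.
Try y = 1.1 m: A R^(2/3) = 1.032 — over.
Try y = 0.829 m: A R^(2/3) = 0.6484 — short.
Try y = 0.988 m: A R^(2/3) = 0.8724 — matches.

y_n = 0.988 m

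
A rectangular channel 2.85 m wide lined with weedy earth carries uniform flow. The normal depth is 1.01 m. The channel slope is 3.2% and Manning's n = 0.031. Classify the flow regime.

supercritical

Flow area A = b·y = 2.85 × 1.01 = 2.879 m². Wetted perimeter P = b + 2y = 2.85 + 2×1.01 = 4.87 m.
Hydraulic radius R = A/P = 2.879/4.87 = 0.5911 m.
V = (1/n) R^(2/3) √S = (1/0.031) × 0.5911^(2/3) × √0.032 = 4.064 m/s. Hydraulic depth D_h = A/T = 2.879/2.85 = 1.01 m.
Froude number Fr = V/√(g·D_h) = 4.064/√(9.81×1.01) = 1.29, which is greater than 1, so the flow is supercritical.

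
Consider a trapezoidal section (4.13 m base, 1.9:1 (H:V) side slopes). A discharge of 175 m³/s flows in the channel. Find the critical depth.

y_c = 3.51 m

At critical depth, Q² T / (g A³) = 1, i.e. A³/T = Q²/g = 175²/9.81 = 3122.
At y = 3.01 m: A³/T = 1674 — too small.
At y = 4.12 m: A³/T = 6044 — too large.
At y = 3.51 m: A³/T = 3118 — ≈ 3122.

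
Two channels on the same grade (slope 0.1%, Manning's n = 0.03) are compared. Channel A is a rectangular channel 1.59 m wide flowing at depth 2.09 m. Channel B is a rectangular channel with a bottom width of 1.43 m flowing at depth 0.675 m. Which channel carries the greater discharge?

Channel A: Flow area A = b·y = 1.59 × 2.09 = 3.323 m². Wetted perimeter P = b + 2y = 1.59 + 2×2.09 = 5.77 m. Hydraulic radius R = A/P = 3.323/5.77 = 0.5759 m. Q_A = (1/0.03)·3.323·0.5759^(2/3)·√0.001 = 2.425 m³/s.
Channel B: Flow area A = b·y = 1.43 × 0.675 = 0.9653 m². Wetted perimeter P = b + 2y = 1.43 + 2×0.675 = 2.78 m. Hydraulic radius R = A/P = 0.9653/2.78 = 0.3472 m. Q_B = (1/0.03)·0.9653·0.3472^(2/3)·√0.001 = 0.5026 m³/s.
Q_A = 2.425 m³/s vs Q_B = 0.5026 m³/s, so channel A carries more.

channel A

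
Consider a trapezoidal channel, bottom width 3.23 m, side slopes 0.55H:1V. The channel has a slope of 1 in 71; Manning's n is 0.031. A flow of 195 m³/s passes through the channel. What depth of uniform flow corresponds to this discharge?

Manning's equation rearranged: A R^(2/3) = nQ / (1·√S) = 0.031 × 195 / (√0.01408) = 50.94.
Trying y = 5.83 m: A R^(2/3) = 64.8 — too large.
Trying y = 5.15 m: A R^(2/3) = 50.93 — close enough.

y_n = 5.15 m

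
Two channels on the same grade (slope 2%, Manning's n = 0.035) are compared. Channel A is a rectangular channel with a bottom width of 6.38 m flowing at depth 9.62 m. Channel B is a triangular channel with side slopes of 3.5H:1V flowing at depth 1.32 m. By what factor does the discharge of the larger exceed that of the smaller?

24.4

Channel A: Flow area A = b·y = 6.38 × 9.62 = 61.38 m². Wetted perimeter P = b + 2y = 6.38 + 2×9.62 = 25.62 m. Hydraulic radius R = A/P = 61.38/25.62 = 2.396 m. Q_A = (1/0.035)·61.38·2.396^(2/3)·√0.02 = 444 m³/s.
Channel B: For a triangular section with side slope z = 3.5: A = zy² = 3.5×1.32² = 6.098 m²; P = 2y√(1+z²) = 2×1.32×3.64 = 9.61 m. Hydraulic radius R = A/P = 6.098/9.61 = 0.6346 m. Q_B = (1/0.035)·6.098·0.6346^(2/3)·√0.02 = 18.2 m³/s.
The larger discharge is 444 m³/s and the smaller is 18.2 m³/s; the ratio is 24.4.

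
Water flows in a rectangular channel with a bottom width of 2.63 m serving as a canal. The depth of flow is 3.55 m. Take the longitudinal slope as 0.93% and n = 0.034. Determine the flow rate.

Flow area A = b·y = 2.63 × 3.55 = 9.336 m². Wetted perimeter P = b + 2y = 2.63 + 2×3.55 = 9.73 m.
Hydraulic radius R = A/P = 9.336/9.73 = 0.9596 m.
Manning's equation: Q = (1/n) A R^(2/3) S^(1/2) = (1/0.034) × 9.336 × 0.9596^(2/3) × 0.0093^(1/2) = 25.8 m³/s.

Q = 25.8 m³/s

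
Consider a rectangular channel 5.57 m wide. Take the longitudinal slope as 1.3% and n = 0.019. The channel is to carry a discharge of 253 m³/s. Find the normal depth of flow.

Manning's equation rearranged: A R^(2/3) = nQ / (1·√S) = 0.019 × 253 / (√0.013) = 42.16.
At y = 6.48 m: A R^(2/3) = 56.29 — high.
At y = 5.11 m: A R^(2/3) = 42.16 — matches.

y_n = 5.11 m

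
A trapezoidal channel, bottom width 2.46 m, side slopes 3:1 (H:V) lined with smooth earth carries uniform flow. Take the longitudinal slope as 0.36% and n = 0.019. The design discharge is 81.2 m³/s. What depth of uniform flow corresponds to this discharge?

Manning's equation rearranged: A R^(2/3) = nQ / (1·√S) = 0.019 × 81.2 / (√0.0036) = 25.71.
At y = 1.8 m: A R^(2/3) = 14.35 — low.
At y = 2.88 m: A R^(2/3) = 42.75 — high.
At y = 2.32 m: A R^(2/3) = 25.7 — ≈ 25.71.

y_n = 2.32 m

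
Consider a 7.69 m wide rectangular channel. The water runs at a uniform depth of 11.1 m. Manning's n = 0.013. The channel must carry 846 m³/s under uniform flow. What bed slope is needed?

S = 0.0041

Flow area A = b·y = 7.69 × 11.1 = 85.36 m². Wetted perimeter P = b + 2y = 7.69 + 2×11.1 = 29.89 m.
Hydraulic radius R = A/P = 85.36/29.89 = 2.856 m.
From Manning's equation, S = [nQ / (1 A R^(2/3))]² = [0.013 × 846 / (1 × 85.36 × 2.856^(2/3))]² = 0.0041.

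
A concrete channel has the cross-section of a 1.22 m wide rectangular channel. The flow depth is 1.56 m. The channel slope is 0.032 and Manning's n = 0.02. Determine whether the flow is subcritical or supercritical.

supercritical

Flow area A = b·y = 1.22 × 1.56 = 1.903 m². Wetted perimeter P = b + 2y = 1.22 + 2×1.56 = 4.34 m.
Hydraulic radius R = A/P = 1.903/4.34 = 0.4385 m.
V = (1/n) R^(2/3) √S = (1/0.02) × 0.4385^(2/3) × √0.032 = 5.163 m/s. Hydraulic depth D_h = A/T = 1.903/1.22 = 1.56 m.
Froude number Fr = V/√(g·D_h) = 5.163/√(9.81×1.56) = 1.32, which is greater than 1, so the flow is supercritical.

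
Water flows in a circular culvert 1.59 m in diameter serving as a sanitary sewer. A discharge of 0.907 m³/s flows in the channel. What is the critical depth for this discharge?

y_c = 0.473 m

At critical depth, Q² T / (g A³) = 1, i.e. A³/T = Q²/g = 0.907²/9.81 = 0.08386.
At y = 0.584 m: A³/T = 0.1886 — high.
At y = 0.473 m: A³/T = 0.08352 — matches.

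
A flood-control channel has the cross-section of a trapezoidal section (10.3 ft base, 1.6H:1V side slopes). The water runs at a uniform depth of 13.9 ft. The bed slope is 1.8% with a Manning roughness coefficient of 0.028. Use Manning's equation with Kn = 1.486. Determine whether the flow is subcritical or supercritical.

With bottom width b = 10.3 ft and side slope z = 1.6: A = (b + zy)y = (10.3 + 1.6×13.9)×13.9 = 452.3 ft²; P = b + 2y√(1+z²) = 10.3 + 2×13.9×1.887 = 62.75 ft.
Hydraulic radius R = A/P = 452.3/62.75 = 7.208 ft.
V = (1.486/n) R^(2/3) √S = (1.486/0.028) × 7.208^(2/3) × √0.018 = 26.57 ft/s. Hydraulic depth D_h = A/T = 452.3/54.78 = 8.257 ft.
Froude number Fr = V/√(g·D_h) = 26.57/√(32.2×8.257) = 1.63, which is greater than 1, so the flow is supercritical.

supercritical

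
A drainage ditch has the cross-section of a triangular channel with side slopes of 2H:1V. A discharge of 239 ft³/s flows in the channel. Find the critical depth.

y_c = 3.89 ft

At critical depth, Q² T / (g A³) = 1, i.e. A³/T = Q²/g = 239²/32.2 = 1774.
Trying y = 4.77 ft: A³/T = 4939 — high.
Trying y = 3.01 ft: A³/T = 494.2 — low.
Trying y = 3.89 ft: A³/T = 1781 — ≈ 1774.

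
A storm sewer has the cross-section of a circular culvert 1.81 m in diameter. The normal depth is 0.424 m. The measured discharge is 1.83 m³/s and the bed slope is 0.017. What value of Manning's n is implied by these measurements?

For a circular section of diameter D = 1.81 m at depth y = 0.424 m, the central angle is θ = 2 arccos(1 − 2y/D) = 2.021 rad. Then A = (D²/8)(θ − sin θ) = 0.4588 m² and P = Dθ/2 = 1.829 m.
Hydraulic radius R = A/P = 0.4588/1.829 = 0.2509 m.
Rearranging Manning's equation: n = (1/Q) A R^(2/3) S^(1/2) = (1/1.83) × 0.4588 × 0.2509^(2/3) × √0.017 = 0.013.

n = 0.013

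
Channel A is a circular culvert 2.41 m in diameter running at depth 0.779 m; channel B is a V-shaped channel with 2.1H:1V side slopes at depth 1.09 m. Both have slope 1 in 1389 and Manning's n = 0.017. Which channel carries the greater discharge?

channel B

Channel A: For a circular section of diameter D = 2.41 m at depth y = 0.779 m, the central angle is θ = 2 arccos(1 − 2y/D) = 2.419 rad. Then A = (D²/8)(θ − sin θ) = 1.276 m² and P = Dθ/2 = 2.915 m. Hydraulic radius R = A/P = 1.276/2.915 = 0.4378 m. Q_A = (1/0.017)·1.276·0.4378^(2/3)·√0.0007199 = 1.161 m³/s.
Channel B: For a triangular section with side slope z = 2.1: A = zy² = 2.1×1.09² = 2.495 m²; P = 2y√(1+z²) = 2×1.09×2.326 = 5.071 m. Hydraulic radius R = A/P = 2.495/5.071 = 0.4921 m. Q_B = (1/0.017)·2.495·0.4921^(2/3)·√0.0007199 = 2.454 m³/s.
Q_A = 1.161 m³/s vs Q_B = 2.454 m³/s, so channel B carries more.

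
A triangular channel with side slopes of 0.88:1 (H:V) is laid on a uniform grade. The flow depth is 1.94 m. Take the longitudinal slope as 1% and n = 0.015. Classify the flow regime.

For a triangular section with side slope z = 0.88: A = zy² = 0.88×1.94² = 3.312 m²; P = 2y√(1+z²) = 2×1.94×1.332 = 5.168 m.
Hydraulic radius R = A/P = 3.312/5.168 = 0.6408 m.
V = (1/n) R^(2/3) √S = (1/0.015) × 0.6408^(2/3) × √0.01 = 4.955 m/s. Hydraulic depth D_h = A/T = 3.312/3.414 = 0.97 m.
Froude number Fr = V/√(g·D_h) = 4.955/√(9.81×0.97) = 1.61, which is greater than 1, so the flow is supercritical.

supercritical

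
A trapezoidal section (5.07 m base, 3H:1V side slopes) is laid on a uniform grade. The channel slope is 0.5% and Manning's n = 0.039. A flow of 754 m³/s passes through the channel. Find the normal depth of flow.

y_n = 6.86 m

Manning's equation rearranged: A R^(2/3) = nQ / (1·√S) = 0.039 × 754 / (√0.005) = 415.9.
Trying y = 5.14 m: A R^(2/3) = 209.4 — too small.
Trying y = 7.41 m: A R^(2/3) = 500.8 — too large.
Trying y = 6.86 m: A R^(2/3) = 415.7 — matches.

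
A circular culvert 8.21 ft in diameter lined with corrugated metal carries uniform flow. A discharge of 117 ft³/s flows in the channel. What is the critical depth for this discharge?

At critical depth, Q² T / (g A³) = 1, i.e. A³/T = Q²/g = 117²/32.2 = 425.1.
At y = 2.08 ft: A³/T = 164.2 — short.
At y = 3.37 ft: A³/T = 1062 — over.
At y = 2.66 ft: A³/T = 426.7 — close enough.

y_c = 2.66 ft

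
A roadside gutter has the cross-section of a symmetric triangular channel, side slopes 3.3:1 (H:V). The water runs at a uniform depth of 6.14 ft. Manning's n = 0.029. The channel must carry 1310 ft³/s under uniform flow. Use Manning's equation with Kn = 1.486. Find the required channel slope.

S = 0.01

For a triangular section with side slope z = 3.3: A = zy² = 3.3×6.14² = 124.4 ft²; P = 2y√(1+z²) = 2×6.14×3.448 = 42.34 ft.
Hydraulic radius R = A/P = 124.4/42.34 = 2.938 ft.
From Manning's equation, S = [nQ / (1.486 A R^(2/3))]² = [0.029 × 1310 / (1.486 × 124.4 × 2.938^(2/3))]² = 0.01.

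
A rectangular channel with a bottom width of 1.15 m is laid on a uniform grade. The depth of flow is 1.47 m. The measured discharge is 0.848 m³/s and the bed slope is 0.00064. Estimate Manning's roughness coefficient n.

Flow area A = b·y = 1.15 × 1.47 = 1.69 m². Wetted perimeter P = b + 2y = 1.15 + 2×1.47 = 4.09 m.
Hydraulic radius R = A/P = 1.69/4.09 = 0.4133 m.
Rearranging Manning's equation: n = (1/Q) A R^(2/3) S^(1/2) = (1/0.848) × 1.69 × 0.4133^(2/3) × √0.00064 = 0.028.

n = 0.028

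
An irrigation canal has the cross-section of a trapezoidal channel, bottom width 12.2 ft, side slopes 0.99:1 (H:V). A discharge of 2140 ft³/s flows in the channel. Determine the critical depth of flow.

y_c = 7.9 ft

At critical depth, Q² T / (g A³) = 1, i.e. A³/T = Q²/g = 2140²/32.2 = 142200.
Try y = 7.04 ft: A³/T = 94030 — too small.
Try y = 9.85 ft: A³/T = 318900 — too large.
Try y = 7.9 ft: A³/T = 142100 — close enough.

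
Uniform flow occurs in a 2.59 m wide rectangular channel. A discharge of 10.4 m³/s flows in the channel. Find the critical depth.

For a rectangular channel, critical depth y_c = (q²/g)^(1/3) where q = Q/b = 10.4/2.59 = 4.015 m²/s.
So y_c = (4.015²/9.81)^(1/3) = 1.18 m.

y_c = 1.18 m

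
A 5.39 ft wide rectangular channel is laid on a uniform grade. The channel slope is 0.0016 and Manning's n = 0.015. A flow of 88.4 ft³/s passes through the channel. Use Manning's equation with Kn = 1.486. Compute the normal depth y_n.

Manning's equation rearranged: A R^(2/3) = nQ / (1.486·√S) = 0.015 × 88.4 / (1.486 × √0.0016) = 22.31.
At y = 2.38 ft: A R^(2/3) = 15 — short.
At y = 3.21 ft: A R^(2/3) = 22.32 — close enough.

y_n = 3.21 ft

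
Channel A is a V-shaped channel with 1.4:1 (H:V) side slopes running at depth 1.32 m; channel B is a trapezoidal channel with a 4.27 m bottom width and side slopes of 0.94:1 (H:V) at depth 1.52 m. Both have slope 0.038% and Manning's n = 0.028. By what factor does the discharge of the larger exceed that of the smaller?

Channel A: For a triangular section with side slope z = 1.4: A = zy² = 1.4×1.32² = 2.439 m²; P = 2y√(1+z²) = 2×1.32×1.72 = 4.542 m. Hydraulic radius R = A/P = 2.439/4.542 = 0.5371 m. Q_A = (1/0.028)·2.439·0.5371^(2/3)·√0.00038 = 1.122 m³/s.
Channel B: With bottom width b = 4.27 m and side slope z = 0.94: A = (b + zy)y = (4.27 + 0.94×1.52)×1.52 = 8.662 m²; P = b + 2y√(1+z²) = 4.27 + 2×1.52×1.372 = 8.442 m. Hydraulic radius R = A/P = 8.662/8.442 = 1.026 m. Q_B = (1/0.028)·8.662·1.026^(2/3)·√0.00038 = 6.135 m³/s.
The larger discharge is 6.135 m³/s and the smaller is 1.122 m³/s; the ratio is 5.47.

5.47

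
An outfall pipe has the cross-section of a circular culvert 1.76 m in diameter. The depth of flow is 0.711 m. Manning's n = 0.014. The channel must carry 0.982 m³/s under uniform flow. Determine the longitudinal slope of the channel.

S = 0.00081

For a circular section of diameter D = 1.76 m at depth y = 0.711 m, the central angle is θ = 2 arccos(1 − 2y/D) = 2.755 rad. Then A = (D²/8)(θ − sin θ) = 0.9208 m² and P = Dθ/2 = 2.424 m.
Hydraulic radius R = A/P = 0.9208/2.424 = 0.3798 m.
From Manning's equation, S = [nQ / (1 A R^(2/3))]² = [0.014 × 0.982 / (1 × 0.9208 × 0.3798^(2/3))]² = 0.00081.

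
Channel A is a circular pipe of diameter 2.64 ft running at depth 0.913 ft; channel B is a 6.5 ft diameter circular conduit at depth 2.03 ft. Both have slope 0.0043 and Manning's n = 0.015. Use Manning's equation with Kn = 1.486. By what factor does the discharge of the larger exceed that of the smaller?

9.1

Channel A: For a circular section of diameter D = 2.64 ft at depth y = 0.913 ft, the central angle is θ = 2 arccos(1 − 2y/D) = 2.515 rad. Then A = (D²/8)(θ − sin θ) = 1.68 ft² and P = Dθ/2 = 3.319 ft. Hydraulic radius R = A/P = 1.68/3.319 = 0.506 ft. Q_A = (1.486/0.015)·1.68·0.506^(2/3)·√0.0043 = 6.929 ft³/s.
Channel B: For a circular section of diameter D = 6.5 ft at depth y = 2.03 ft, the central angle is θ = 2 arccos(1 − 2y/D) = 2.372 rad. Then A = (D²/8)(θ − sin θ) = 8.852 ft² and P = Dθ/2 = 7.709 ft. Hydraulic radius R = A/P = 8.852/7.709 = 1.148 ft. Q_B = (1.486/0.015)·8.852·1.148^(2/3)·√0.0043 = 63.06 ft³/s.
The larger discharge is 63.06 ft³/s and the smaller is 6.929 ft³/s; the ratio is 9.1.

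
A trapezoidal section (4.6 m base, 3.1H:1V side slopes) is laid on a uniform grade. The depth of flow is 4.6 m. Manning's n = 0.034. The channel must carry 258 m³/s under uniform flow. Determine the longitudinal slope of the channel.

S = 0.003

With bottom width b = 4.6 m and side slope z = 3.1: A = (b + zy)y = (4.6 + 3.1×4.6)×4.6 = 86.76 m²; P = b + 2y√(1+z²) = 4.6 + 2×4.6×3.257 = 34.57 m.
Hydraulic radius R = A/P = 86.76/34.57 = 2.51 m.
From Manning's equation, S = [nQ / (1 A R^(2/3))]² = [0.034 × 258 / (1 × 86.76 × 2.51^(2/3))]² = 0.003.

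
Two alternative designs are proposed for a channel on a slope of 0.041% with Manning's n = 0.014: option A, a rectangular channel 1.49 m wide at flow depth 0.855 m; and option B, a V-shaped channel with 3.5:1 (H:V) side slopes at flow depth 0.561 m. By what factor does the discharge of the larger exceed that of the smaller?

Channel A: Flow area A = b·y = 1.49 × 0.855 = 1.274 m². Wetted perimeter P = b + 2y = 1.49 + 2×0.855 = 3.2 m. Hydraulic radius R = A/P = 1.274/3.2 = 0.3981 m. Q_A = (1/0.014)·1.274·0.3981^(2/3)·√0.00041 = 0.9971 m³/s.
Channel B: For a triangular section with side slope z = 3.5: A = zy² = 3.5×0.561² = 1.102 m²; P = 2y√(1+z²) = 2×0.561×3.64 = 4.084 m. Hydraulic radius R = A/P = 1.102/4.084 = 0.2697 m. Q_B = (1/0.014)·1.102·0.2697^(2/3)·√0.00041 = 0.665 m³/s.
The larger discharge is 0.9971 m³/s and the smaller is 0.665 m³/s; the ratio is 1.5.

1.5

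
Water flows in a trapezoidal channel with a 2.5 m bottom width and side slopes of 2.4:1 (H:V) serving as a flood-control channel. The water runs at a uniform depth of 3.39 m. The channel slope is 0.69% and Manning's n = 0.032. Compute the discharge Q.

With bottom width b = 2.5 m and side slope z = 2.4: A = (b + zy)y = (2.5 + 2.4×3.39)×3.39 = 36.06 m²; P = b + 2y√(1+z²) = 2.5 + 2×3.39×2.6 = 20.13 m.
Hydraulic radius R = A/P = 36.06/20.13 = 1.791 m.
Manning's equation: Q = (1/n) A R^(2/3) S^(1/2) = (1/0.032) × 36.06 × 1.791^(2/3) × 0.0069^(1/2) = 138 m³/s.

Q = 138 m³/s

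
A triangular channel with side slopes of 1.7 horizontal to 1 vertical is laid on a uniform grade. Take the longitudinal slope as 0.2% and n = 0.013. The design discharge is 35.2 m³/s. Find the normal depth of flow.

Manning's equation rearranged: A R^(2/3) = nQ / (1·√S) = 0.013 × 35.2 / (√0.002) = 10.23.
Try y = 2.07 m: A R^(2/3) = 6.75 — too small.
Try y = 2.89 m: A R^(2/3) = 16.44 — too large.
Try y = 2.42 m: A R^(2/3) = 10.24 — matches.

y_n = 2.42 m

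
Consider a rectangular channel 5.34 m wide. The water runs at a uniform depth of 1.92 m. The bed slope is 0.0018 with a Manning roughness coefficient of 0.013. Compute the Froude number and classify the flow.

subcritical

Flow area A = b·y = 5.34 × 1.92 = 10.25 m². Wetted perimeter P = b + 2y = 5.34 + 2×1.92 = 9.18 m.
Hydraulic radius R = A/P = 10.25/9.18 = 1.117 m.
V = (1/n) R^(2/3) √S = (1/0.013) × 1.117^(2/3) × √0.0018 = 3.513 m/s. Hydraulic depth D_h = A/T = 10.25/5.34 = 1.92 m.
Froude number Fr = V/√(g·D_h) = 3.513/√(9.81×1.92) = 0.809, which is less than 1, so the flow is subcritical.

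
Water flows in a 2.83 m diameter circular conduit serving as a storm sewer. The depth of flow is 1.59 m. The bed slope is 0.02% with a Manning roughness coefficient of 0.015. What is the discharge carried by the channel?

For a circular section of diameter D = 2.83 m at depth y = 1.59 m, the central angle is θ = 2 arccos(1 − 2y/D) = 3.39 rad. Then A = (D²/8)(θ − sin θ) = 3.639 m² and P = Dθ/2 = 4.796 m.
Hydraulic radius R = A/P = 3.639/4.796 = 0.7587 m.
Manning's equation: Q = (1/n) A R^(2/3) S^(1/2) = (1/0.015) × 3.639 × 0.7587^(2/3) × 0.0002^(1/2) = 2.85 m³/s.

Q = 2.85 m³/s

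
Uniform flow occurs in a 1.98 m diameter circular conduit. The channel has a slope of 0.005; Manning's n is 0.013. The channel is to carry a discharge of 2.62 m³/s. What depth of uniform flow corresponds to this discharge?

y_n = 0.675 m

Manning's equation rearranged: A R^(2/3) = nQ / (1·√S) = 0.013 × 2.62 / (√0.005) = 0.4817.
Trying y = 0.459 m: A R^(2/3) = 0.2271 — low.
Trying y = 0.855 m: A R^(2/3) = 0.7458 — high.
Trying y = 0.675 m: A R^(2/3) = 0.482 — close enough.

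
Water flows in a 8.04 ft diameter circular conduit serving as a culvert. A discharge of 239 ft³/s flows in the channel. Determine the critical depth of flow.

At critical depth, Q² T / (g A³) = 1, i.e. A³/T = Q²/g = 239²/32.2 = 1774.
Try y = 4.49 ft: A³/T = 3104 — too large.
Try y = 3.45 ft: A³/T = 1134 — too small.
Try y = 3.88 ft: A³/T = 1777 — matches.

y_c = 3.88 ft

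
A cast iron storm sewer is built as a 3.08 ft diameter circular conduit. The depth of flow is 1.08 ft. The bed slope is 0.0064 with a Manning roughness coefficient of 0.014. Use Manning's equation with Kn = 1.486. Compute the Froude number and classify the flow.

supercritical

For a circular section of diameter D = 3.08 ft at depth y = 1.08 ft, the central angle is θ = 2 arccos(1 − 2y/D) = 2.535 rad. Then A = (D²/8)(θ − sin θ) = 2.33 ft² and P = Dθ/2 = 3.904 ft.
Hydraulic radius R = A/P = 2.33/3.904 = 0.5968 ft.
V = (1.486/n) R^(2/3) √S = (1.486/0.014) × 0.5968^(2/3) × √0.0064 = 6.019 ft/s. Hydraulic depth D_h = A/T = 2.33/2.939 = 0.7926 ft.
Froude number Fr = V/√(g·D_h) = 6.019/√(32.2×0.7926) = 1.19, which is greater than 1, so the flow is supercritical.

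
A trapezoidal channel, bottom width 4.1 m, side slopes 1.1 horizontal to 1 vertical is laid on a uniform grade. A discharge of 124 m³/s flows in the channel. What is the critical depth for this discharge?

y_c = 3.36 m

At critical depth, Q² T / (g A³) = 1, i.e. A³/T = Q²/g = 124²/9.81 = 1567.
Try y = 2.95 m: A³/T = 960.6 — low.
Try y = 3.77 m: A³/T = 2425 — high.
Try y = 3.36 m: A³/T = 1564 — close enough.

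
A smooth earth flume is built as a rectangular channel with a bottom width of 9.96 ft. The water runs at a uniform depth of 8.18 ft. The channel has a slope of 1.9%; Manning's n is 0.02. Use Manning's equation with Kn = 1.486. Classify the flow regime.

supercritical

Flow area A = b·y = 9.96 × 8.18 = 81.47 ft². Wetted perimeter P = b + 2y = 9.96 + 2×8.18 = 26.32 ft.
Hydraulic radius R = A/P = 81.47/26.32 = 3.095 ft.
V = (1.486/n) R^(2/3) √S = (1.486/0.02) × 3.095^(2/3) × √0.019 = 21.75 ft/s. Hydraulic depth D_h = A/T = 81.47/9.96 = 8.18 ft.
Froude number Fr = V/√(g·D_h) = 21.75/√(32.2×8.18) = 1.34, which is greater than 1, so the flow is supercritical.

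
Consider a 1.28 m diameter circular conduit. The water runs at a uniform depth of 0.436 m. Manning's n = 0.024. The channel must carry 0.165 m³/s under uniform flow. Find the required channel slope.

For a circular section of diameter D = 1.28 m at depth y = 0.436 m, the central angle is θ = 2 arccos(1 − 2y/D) = 2.493 rad. Then A = (D²/8)(θ − sin θ) = 0.3868 m² and P = Dθ/2 = 1.595 m.
Hydraulic radius R = A/P = 0.3868/1.595 = 0.2424 m.
From Manning's equation, S = [nQ / (1 A R^(2/3))]² = [0.024 × 0.165 / (1 × 0.3868 × 0.2424^(2/3))]² = 0.000693.

S = 0.000693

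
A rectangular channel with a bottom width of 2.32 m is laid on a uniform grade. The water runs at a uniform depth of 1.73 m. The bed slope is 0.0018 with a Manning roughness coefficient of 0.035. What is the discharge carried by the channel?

Q = 3.82 m³/s

Flow area A = b·y = 2.32 × 1.73 = 4.014 m². Wetted perimeter P = b + 2y = 2.32 + 2×1.73 = 5.78 m.
Hydraulic radius R = A/P = 4.014/5.78 = 0.6944 m.
Manning's equation: Q = (1/n) A R^(2/3) S^(1/2) = (1/0.035) × 4.014 × 0.6944^(2/3) × 0.0018^(1/2) = 3.82 m³/s.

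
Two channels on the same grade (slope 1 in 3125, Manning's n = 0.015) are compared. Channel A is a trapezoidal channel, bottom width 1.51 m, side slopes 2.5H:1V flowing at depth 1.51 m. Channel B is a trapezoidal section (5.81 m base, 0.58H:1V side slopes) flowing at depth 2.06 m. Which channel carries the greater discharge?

channel B

Channel A: With bottom width b = 1.51 m and side slope z = 2.5: A = (b + zy)y = (1.51 + 2.5×1.51)×1.51 = 7.98 m²; P = b + 2y√(1+z²) = 1.51 + 2×1.51×2.693 = 9.642 m. Hydraulic radius R = A/P = 7.98/9.642 = 0.8277 m. Q_A = (1/0.015)·7.98·0.8277^(2/3)·√0.00032 = 8.39 m³/s.
Channel B: With bottom width b = 5.81 m and side slope z = 0.58: A = (b + zy)y = (5.81 + 0.58×2.06)×2.06 = 14.43 m²; P = b + 2y√(1+z²) = 5.81 + 2×2.06×1.156 = 10.57 m. Hydraulic radius R = A/P = 14.43/10.57 = 1.365 m. Q_B = (1/0.015)·14.43·1.365^(2/3)·√0.00032 = 21.17 m³/s.
Q_A = 8.39 m³/s vs Q_B = 21.17 m³/s, so channel B carries more.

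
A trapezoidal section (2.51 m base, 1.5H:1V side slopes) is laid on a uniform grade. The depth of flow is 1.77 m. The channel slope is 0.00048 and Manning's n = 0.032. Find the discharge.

With bottom width b = 2.51 m and side slope z = 1.5: A = (b + zy)y = (2.51 + 1.5×1.77)×1.77 = 9.142 m²; P = b + 2y√(1+z²) = 2.51 + 2×1.77×1.803 = 8.892 m.
Hydraulic radius R = A/P = 9.142/8.892 = 1.028 m.
Manning's equation: Q = (1/n) A R^(2/3) S^(1/2) = (1/0.032) × 9.142 × 1.028^(2/3) × 0.00048^(1/2) = 6.38 m³/s.

Q = 6.38 m³/s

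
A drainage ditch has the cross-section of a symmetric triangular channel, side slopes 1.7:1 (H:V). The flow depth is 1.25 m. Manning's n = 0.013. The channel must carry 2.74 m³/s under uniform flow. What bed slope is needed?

S = 0.00041

For a triangular section with side slope z = 1.7: A = zy² = 1.7×1.25² = 2.656 m²; P = 2y√(1+z²) = 2×1.25×1.972 = 4.931 m.
Hydraulic radius R = A/P = 2.656/4.931 = 0.5387 m.
From Manning's equation, S = [nQ / (1 A R^(2/3))]² = [0.013 × 2.74 / (1 × 2.656 × 0.5387^(2/3))]² = 0.00041.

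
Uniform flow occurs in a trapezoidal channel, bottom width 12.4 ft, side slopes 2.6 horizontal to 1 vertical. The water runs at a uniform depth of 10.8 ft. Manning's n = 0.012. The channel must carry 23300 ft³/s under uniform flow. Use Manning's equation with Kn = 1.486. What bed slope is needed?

S = 0.0169

With bottom width b = 12.4 ft and side slope z = 2.6: A = (b + zy)y = (12.4 + 2.6×10.8)×10.8 = 437.2 ft²; P = b + 2y√(1+z²) = 12.4 + 2×10.8×2.786 = 72.57 ft.
Hydraulic radius R = A/P = 437.2/72.57 = 6.024 ft.
From Manning's equation, S = [nQ / (1.486 A R^(2/3))]² = [0.012 × 23300 / (1.486 × 437.2 × 6.024^(2/3))]² = 0.0169.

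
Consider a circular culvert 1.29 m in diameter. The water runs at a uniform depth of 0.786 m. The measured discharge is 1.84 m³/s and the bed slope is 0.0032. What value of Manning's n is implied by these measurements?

n = 0.013

For a circular section of diameter D = 1.29 m at depth y = 0.786 m, the central angle is θ = 2 arccos(1 − 2y/D) = 3.582 rad. Then A = (D²/8)(θ − sin θ) = 0.8339 m² and P = Dθ/2 = 2.311 m.
Hydraulic radius R = A/P = 0.8339/2.311 = 0.3609 m.
Rearranging Manning's equation: n = (1/Q) A R^(2/3) S^(1/2) = (1/1.84) × 0.8339 × 0.3609^(2/3) × √0.0032 = 0.013.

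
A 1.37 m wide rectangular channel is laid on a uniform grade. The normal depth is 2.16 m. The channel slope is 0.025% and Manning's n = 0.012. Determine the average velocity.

V = 0.852 m/s

Flow area A = b·y = 1.37 × 2.16 = 2.959 m². Wetted perimeter P = b + 2y = 1.37 + 2×2.16 = 5.69 m.
Hydraulic radius R = A/P = 2.959/5.69 = 0.5201 m.
From Manning's equation, V = (1/n) R^(2/3) S^(1/2) = (1/0.012) × 0.5201^(2/3) × 0.00025^(1/2) = 0.852 m/s.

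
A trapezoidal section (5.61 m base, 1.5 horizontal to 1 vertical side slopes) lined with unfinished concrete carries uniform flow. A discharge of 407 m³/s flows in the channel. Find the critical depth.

At critical depth, Q² T / (g A³) = 1, i.e. A³/T = Q²/g = 407²/9.81 = 16890.
Try y = 4.38 m: A³/T = 8098 — low.
Try y = 5.27 m: A³/T = 16870 — matches.

y_c = 5.27 m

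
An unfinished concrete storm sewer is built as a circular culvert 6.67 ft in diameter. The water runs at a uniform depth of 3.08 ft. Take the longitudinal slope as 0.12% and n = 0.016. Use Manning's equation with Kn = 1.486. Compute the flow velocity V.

For a circular section of diameter D = 6.67 ft at depth y = 3.08 ft, the central angle is θ = 2 arccos(1 − 2y/D) = 2.989 rad. Then A = (D²/8)(θ − sin θ) = 15.77 ft² and P = Dθ/2 = 9.967 ft.
Hydraulic radius R = A/P = 15.77/9.967 = 1.582 ft.
From Manning's equation, V = (1.486/n) R^(2/3) S^(1/2) = (1.486/0.016) × 1.582^(2/3) × 0.0012^(1/2) = 4.37 ft/s.

V = 4.37 ft/s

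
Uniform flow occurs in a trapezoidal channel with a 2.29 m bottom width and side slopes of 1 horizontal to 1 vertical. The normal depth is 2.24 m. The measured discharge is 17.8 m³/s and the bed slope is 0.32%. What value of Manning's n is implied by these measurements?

n = 0.0359

With bottom width b = 2.29 m and side slope z = 1: A = (b + zy)y = (2.29 + 1×2.24)×2.24 = 10.15 m²; P = b + 2y√(1+z²) = 2.29 + 2×2.24×1.414 = 8.626 m.
Hydraulic radius R = A/P = 10.15/8.626 = 1.176 m.
Rearranging Manning's equation: n = (1/Q) A R^(2/3) S^(1/2) = (1/17.8) × 10.15 × 1.176^(2/3) × √0.0032 = 0.0359.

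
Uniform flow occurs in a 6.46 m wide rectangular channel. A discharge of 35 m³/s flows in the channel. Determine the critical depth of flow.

y_c = 1.44 m

For a rectangular channel, critical depth y_c = (q²/g)^(1/3) where q = Q/b = 35/6.46 = 5.418 m²/s.
So y_c = (5.418²/9.81)^(1/3) = 1.44 m.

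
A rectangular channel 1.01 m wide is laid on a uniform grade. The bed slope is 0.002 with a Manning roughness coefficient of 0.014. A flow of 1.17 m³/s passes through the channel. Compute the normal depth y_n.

y_n = 0.794 m

Manning's equation rearranged: A R^(2/3) = nQ / (1·√S) = 0.014 × 1.17 / (√0.002) = 0.3663.
At y = 0.577 m: A R^(2/3) = 0.243 — low.
At y = 0.794 m: A R^(2/3) = 0.3663 — ≈ 0.3663.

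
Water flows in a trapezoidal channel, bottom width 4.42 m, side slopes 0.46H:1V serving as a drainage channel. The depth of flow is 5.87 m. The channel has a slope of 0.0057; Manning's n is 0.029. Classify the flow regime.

With bottom width b = 4.42 m and side slope z = 0.46: A = (b + zy)y = (4.42 + 0.46×5.87)×5.87 = 41.8 m²; P = b + 2y√(1+z²) = 4.42 + 2×5.87×1.101 = 17.34 m.
Hydraulic radius R = A/P = 41.8/17.34 = 2.41 m.
V = (1/n) R^(2/3) √S = (1/0.029) × 2.41^(2/3) × √0.0057 = 4.68 m/s. Hydraulic depth D_h = A/T = 41.8/9.82 = 4.256 m.
Froude number Fr = V/√(g·D_h) = 4.68/√(9.81×4.256) = 0.724, which is less than 1, so the flow is subcritical.

subcritical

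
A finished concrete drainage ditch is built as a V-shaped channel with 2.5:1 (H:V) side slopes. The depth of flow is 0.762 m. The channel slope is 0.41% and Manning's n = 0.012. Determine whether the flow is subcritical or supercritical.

supercritical

For a triangular section with side slope z = 2.5: A = zy² = 2.5×0.762² = 1.452 m²; P = 2y√(1+z²) = 2×0.762×2.693 = 4.103 m.
Hydraulic radius R = A/P = 1.452/4.103 = 0.3537 m.
V = (1/n) R^(2/3) √S = (1/0.012) × 0.3537^(2/3) × √0.0041 = 2.669 m/s. Hydraulic depth D_h = A/T = 1.452/3.81 = 0.381 m.
Froude number Fr = V/√(g·D_h) = 2.669/√(9.81×0.381) = 1.38, which is greater than 1, so the flow is supercritical.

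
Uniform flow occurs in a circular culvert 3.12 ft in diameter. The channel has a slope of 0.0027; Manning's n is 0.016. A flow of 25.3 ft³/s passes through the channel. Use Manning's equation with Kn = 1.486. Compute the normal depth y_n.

Manning's equation rearranged: A R^(2/3) = nQ / (1.486·√S) = 0.016 × 25.3 / (1.486 × √0.0027) = 5.243.
Trying y = 1.81 ft: A R^(2/3) = 4.131 — too small.
Trying y = 2.5 ft: A R^(2/3) = 6.342 — too large.
Trying y = 2.13 ft: A R^(2/3) = 5.246 — close enough.

y_n = 2.13 ft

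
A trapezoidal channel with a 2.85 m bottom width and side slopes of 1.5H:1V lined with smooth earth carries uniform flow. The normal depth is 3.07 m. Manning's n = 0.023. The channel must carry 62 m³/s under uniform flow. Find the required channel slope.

With bottom width b = 2.85 m and side slope z = 1.5: A = (b + zy)y = (2.85 + 1.5×3.07)×3.07 = 22.89 m²; P = b + 2y√(1+z²) = 2.85 + 2×3.07×1.803 = 13.92 m.
Hydraulic radius R = A/P = 22.89/13.92 = 1.644 m.
From Manning's equation, S = [nQ / (1 A R^(2/3))]² = [0.023 × 62 / (1 × 22.89 × 1.644^(2/3))]² = 0.002.

S = 0.002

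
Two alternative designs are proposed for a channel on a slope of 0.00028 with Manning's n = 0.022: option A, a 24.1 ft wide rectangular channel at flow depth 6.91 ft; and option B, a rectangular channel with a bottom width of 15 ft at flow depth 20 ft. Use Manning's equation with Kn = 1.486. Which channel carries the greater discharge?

channel B

Channel A: Flow area A = b·y = 24.1 × 6.91 = 166.5 ft². Wetted perimeter P = b + 2y = 24.1 + 2×6.91 = 37.92 ft. Hydraulic radius R = A/P = 166.5/37.92 = 4.392 ft. Q_A = (1.486/0.022)·166.5·4.392^(2/3)·√0.00028 = 504.8 ft³/s.
Channel B: Flow area A = b·y = 15 × 20 = 300 ft². Wetted perimeter P = b + 2y = 15 + 2×20 = 55 ft. Hydraulic radius R = A/P = 300/55 = 5.455 ft. Q_B = (1.486/0.022)·300·5.455^(2/3)·√0.00028 = 1051 ft³/s.
Q_A = 504.8 ft³/s vs Q_B = 1051 ft³/s, so channel B carries more.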